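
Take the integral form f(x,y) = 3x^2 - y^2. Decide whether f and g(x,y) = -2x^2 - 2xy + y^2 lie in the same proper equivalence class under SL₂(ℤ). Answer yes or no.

D₁ = 12, D₂ = 12
river cycle of f (length 2): (-1, 2, 2), (2, 2, -1)
river cycle of g (length 2): (1, 2, -2), (-2, 2, 1)
cycles differ ⇒ inequivalent

no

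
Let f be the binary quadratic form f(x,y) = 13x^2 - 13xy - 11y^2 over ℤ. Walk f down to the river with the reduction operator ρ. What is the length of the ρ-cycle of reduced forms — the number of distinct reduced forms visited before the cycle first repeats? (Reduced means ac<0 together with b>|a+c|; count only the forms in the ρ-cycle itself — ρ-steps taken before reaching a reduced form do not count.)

D = 741, ⌊√D⌋ = 27
descent: ρ → (-11,13,13)  [lands on river]
river: ρ → (13,13,-11)
river: ρ → (-11,9,15)
river: ρ → (15,21,-5)
river: ρ → (-5,19,19)
river: ρ → (19,19,-5)
river: ρ → (-5,21,15)
river: ρ → (15,9,-11)
ρ-cycle length = 8 (tail of 1 descent step not counted)

8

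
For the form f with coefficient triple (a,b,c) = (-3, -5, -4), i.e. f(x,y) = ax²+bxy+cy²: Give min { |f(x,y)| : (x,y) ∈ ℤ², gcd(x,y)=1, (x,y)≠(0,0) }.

translate: b→-1 (≡5 mod 6), so (3,5,4)→(3,-1,2)
flip: (3,-1,2)→(2,1,3)
reduced (well bottom): (2,1,3) with a≤c, −a<b≤a
well minimum |f| = |-2| = 2 (negative-definite)

2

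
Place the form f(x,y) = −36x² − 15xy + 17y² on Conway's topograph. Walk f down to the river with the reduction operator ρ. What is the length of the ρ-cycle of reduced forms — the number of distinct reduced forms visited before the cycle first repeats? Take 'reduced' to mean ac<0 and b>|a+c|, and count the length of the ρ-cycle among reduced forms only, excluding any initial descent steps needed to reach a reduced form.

D = 2673, ⌊√D⌋ = 51
descent: ρ → (17,49,-4)  [lands on river]
river: ρ → (-4,47,29)
river: ρ → (29,11,-22)
river: ρ → (-22,33,18)
river: ρ → (18,39,-16)
river: ρ → (-16,25,32)
river: ρ → (32,39,-9)
river: ρ → (-9,51,2)
river: ρ → (2,49,-34)
river: ρ → (-34,19,17)
ρ-cycle length = 10 (tail of 1 descent step not counted)

10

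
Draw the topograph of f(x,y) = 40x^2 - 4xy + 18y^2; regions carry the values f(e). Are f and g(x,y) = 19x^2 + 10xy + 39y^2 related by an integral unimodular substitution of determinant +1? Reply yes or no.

D₁ = -2864, D₂ = -2864
f: flip: (40,-4,18)→(18,4,40)
f: reduced (well bottom): (18,4,40) with a≤c, −a<b≤a
g: reduced (well bottom): (19,10,39) with a≤c, −a<b≤a
reduced forms (18, 4, 40) vs (19, 10, 39) ⇒ inequivalent

no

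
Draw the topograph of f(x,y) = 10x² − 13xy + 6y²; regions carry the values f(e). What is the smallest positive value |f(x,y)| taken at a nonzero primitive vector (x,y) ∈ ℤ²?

translate: b→7 (≡-13 mod 20), so (10,-13,6)→(10,7,3)
flip: (10,7,3)→(3,-7,10)
translate: b→-1 (≡-7 mod 6), so (3,-7,10)→(3,-1,6)
reduced (well bottom): (3,-1,6) with a≤c, −a<b≤a
well minimum = a = 3

3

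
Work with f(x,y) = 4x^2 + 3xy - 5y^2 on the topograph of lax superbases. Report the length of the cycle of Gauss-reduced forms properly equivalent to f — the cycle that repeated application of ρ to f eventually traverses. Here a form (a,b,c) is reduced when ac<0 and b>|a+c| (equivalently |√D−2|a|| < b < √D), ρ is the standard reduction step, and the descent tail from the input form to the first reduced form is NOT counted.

D = 89, ⌊√D⌋ = 9
river: ρ → (-5,7,2)
river: ρ → (2,9,-1)
river: ρ → (-1,9,2)
river: ρ → (2,7,-5)
river: ρ → (-5,3,4)
river: ρ → (4,5,-4)
river: ρ → (-4,3,5)
river: ρ → (5,7,-2)
river: ρ → (-2,9,1)
river: ρ → (1,9,-2)
river: ρ → (-2,7,5)
river: ρ → (5,3,-4)
river: ρ → (-4,5,4)
river: ρ → (4,3,-5)
ρ-cycle length = 14 (tail of 0 descent steps not counted)

14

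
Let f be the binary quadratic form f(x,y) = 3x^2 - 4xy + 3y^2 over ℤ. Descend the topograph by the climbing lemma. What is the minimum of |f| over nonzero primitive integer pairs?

translate: b→2 (≡-4 mod 6), so (3,-4,3)→(3,2,2)
flip: (3,2,2)→(2,-2,3)
translate: b→2 (≡-2 mod 4), so (2,-2,3)→(2,2,3)
reduced (well bottom): (2,2,3) with a≤c, −a<b≤a
well minimum = a = 2

2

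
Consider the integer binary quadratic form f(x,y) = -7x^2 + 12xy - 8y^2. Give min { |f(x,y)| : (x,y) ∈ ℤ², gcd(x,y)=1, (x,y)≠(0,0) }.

translate: b→2 (≡-12 mod 14), so (7,-12,8)→(7,2,3)
flip: (7,2,3)→(3,-2,7)
reduced (well bottom): (3,-2,7) with a≤c, −a<b≤a
well minimum |f| = |-3| = 3 (negative-definite)

3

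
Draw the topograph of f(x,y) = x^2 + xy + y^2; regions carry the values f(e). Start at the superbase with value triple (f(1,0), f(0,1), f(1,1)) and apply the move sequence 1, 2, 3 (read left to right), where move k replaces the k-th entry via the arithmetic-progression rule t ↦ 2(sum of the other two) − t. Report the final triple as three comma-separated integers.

start (1,1,3) = (f(1,0),f(0,1),f(1,1))
replace slot 1: 2·(1+3) − 1 = 7 → (7,1,3)
replace slot 2: 2·(7+3) − 1 = 19 → (7,19,3)
replace slot 3: 2·(7+19) − 3 = 49 → (7,19,49)

7,19,49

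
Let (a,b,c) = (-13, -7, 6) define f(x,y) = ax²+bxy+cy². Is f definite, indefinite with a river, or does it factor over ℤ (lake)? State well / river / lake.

D = b²−4ac = (-7)² − 4·(-13)·6 = 361
D = 19² is a perfect square ⇒ form factors over ℤ ⇒ lakes

lake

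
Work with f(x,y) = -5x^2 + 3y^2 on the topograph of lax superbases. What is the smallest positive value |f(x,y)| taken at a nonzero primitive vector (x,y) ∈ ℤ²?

descent: ρ → (3,6,-2)  [lands on river]
river: ρ → (-2,6,3)
closes: descent 1, river 2
min |a| on river = 2

2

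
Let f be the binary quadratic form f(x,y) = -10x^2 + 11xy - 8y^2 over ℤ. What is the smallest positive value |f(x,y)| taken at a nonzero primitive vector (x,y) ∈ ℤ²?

translate: b→9 (≡-11 mod 20), so (10,-11,8)→(10,9,7)
flip: (10,9,7)→(7,-9,10)
translate: b→5 (≡-9 mod 14), so (7,-9,10)→(7,5,8)
reduced (well bottom): (7,5,8) with a≤c, −a<b≤a
well minimum |f| = |-7| = 7 (negative-definite)

7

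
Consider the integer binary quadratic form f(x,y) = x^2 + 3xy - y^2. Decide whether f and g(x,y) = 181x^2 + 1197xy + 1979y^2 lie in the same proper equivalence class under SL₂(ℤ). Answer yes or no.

D₁ = 13, D₂ = 13
river cycle of f (length 2): (-1, 3, 1), (1, 3, -1)
river cycle of g (length 2): (1, 3, -1), (-1, 3, 1)
cycles coincide ⇒ equivalent

yes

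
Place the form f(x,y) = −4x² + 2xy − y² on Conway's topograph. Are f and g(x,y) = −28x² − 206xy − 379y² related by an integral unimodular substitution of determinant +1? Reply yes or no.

D₁ = -12, D₂ = -12
f is negative-definite; reduce −f:
−f: flip: (4,-2,1)→(1,2,4)
−f: translate: b→0 (≡2 mod 2), so (1,2,4)→(1,0,3)
−f: reduced (well bottom): (1,0,3) with a≤c, −a<b≤a
flip sign back: reduced form of f is (-1,0,-3)
g is negative-definite; reduce −g:
−g: translate: b→-18 (≡206 mod 56), so (28,206,379)→(28,-18,3)
−g: flip: (28,-18,3)→(3,18,28)
−g: translate: b→0 (≡18 mod 6), so (3,18,28)→(3,0,1)
−g: flip: (3,0,1)→(1,0,3)
−g: reduced (well bottom): (1,0,3) with a≤c, −a<b≤a
flip sign back: reduced form of g is (-1,0,-3)
reduced forms (-1, 0, -3) vs (-1, 0, -3) ⇒ equivalent

yes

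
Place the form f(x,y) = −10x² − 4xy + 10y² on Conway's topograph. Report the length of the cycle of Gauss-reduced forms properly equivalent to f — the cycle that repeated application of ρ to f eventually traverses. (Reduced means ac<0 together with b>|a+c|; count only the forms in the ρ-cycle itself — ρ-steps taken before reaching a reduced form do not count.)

D = 416, ⌊√D⌋ = 20
descent: ρ → (10,4,-10)  [lands on river]
river: ρ → (-10,16,4)
river: ρ → (4,16,-10)
river: ρ → (-10,4,10)
river: ρ → (10,16,-4)
river: ρ → (-4,16,10)
ρ-cycle length = 6 (tail of 1 descent step not counted)

6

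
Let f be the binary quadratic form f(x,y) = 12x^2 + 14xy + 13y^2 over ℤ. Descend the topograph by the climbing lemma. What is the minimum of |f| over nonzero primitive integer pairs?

translate: b→-10 (≡14 mod 24), so (12,14,13)→(12,-10,11)
flip: (12,-10,11)→(11,10,12)
reduced (well bottom): (11,10,12) with a≤c, −a<b≤a
well minimum = a = 11

11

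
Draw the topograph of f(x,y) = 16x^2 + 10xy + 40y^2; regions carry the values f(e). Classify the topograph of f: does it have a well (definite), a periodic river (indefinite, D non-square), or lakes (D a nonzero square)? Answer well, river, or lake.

D = b²−4ac = 10² − 4·16·40 = -2460
D < 0 ⇒ definite ⇒ every region one sign ⇒ single well

well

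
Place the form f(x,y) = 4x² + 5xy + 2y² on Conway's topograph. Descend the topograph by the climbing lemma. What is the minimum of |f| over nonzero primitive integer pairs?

translate: b→-3 (≡5 mod 8), so (4,5,2)→(4,-3,1)
flip: (4,-3,1)→(1,3,4)
translate: b→1 (≡3 mod 2), so (1,3,4)→(1,1,2)
reduced (well bottom): (1,1,2) with a≤c, −a<b≤a
well minimum = a = 1

1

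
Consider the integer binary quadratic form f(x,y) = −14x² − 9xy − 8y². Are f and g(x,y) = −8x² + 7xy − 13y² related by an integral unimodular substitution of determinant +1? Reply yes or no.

D₁ = -367, D₂ = -367
f is negative-definite; reduce −f:
−f: flip: (14,9,8)→(8,-9,14)
−f: translate: b→7 (≡-9 mod 16), so (8,-9,14)→(8,7,13)
−f: reduced (well bottom): (8,7,13) with a≤c, −a<b≤a
flip sign back: reduced form of f is (-8,-7,-13)
g is negative-definite; reduce −g:
−g: reduced (well bottom): (8,-7,13) with a≤c, −a<b≤a
flip sign back: reduced form of g is (-8,7,-13)
reduced forms (-8, -7, -13) vs (-8, 7, -13) ⇒ inequivalent

no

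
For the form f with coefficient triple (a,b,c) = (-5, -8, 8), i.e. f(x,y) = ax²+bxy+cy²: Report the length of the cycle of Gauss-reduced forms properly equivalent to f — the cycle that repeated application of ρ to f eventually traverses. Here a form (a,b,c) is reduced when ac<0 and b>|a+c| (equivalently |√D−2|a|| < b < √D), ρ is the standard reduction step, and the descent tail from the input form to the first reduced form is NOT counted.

D = 224, ⌊√D⌋ = 14
descent: ρ → (8,8,-5)  [lands on river]
river: ρ → (-5,12,4)
river: ρ → (4,12,-5)
river: ρ → (-5,8,8)
ρ-cycle length = 4 (tail of 1 descent step not counted)

4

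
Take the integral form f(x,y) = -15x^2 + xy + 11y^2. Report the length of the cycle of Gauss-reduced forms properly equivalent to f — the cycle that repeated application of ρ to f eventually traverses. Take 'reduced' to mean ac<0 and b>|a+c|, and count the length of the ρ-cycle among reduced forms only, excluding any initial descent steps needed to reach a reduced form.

D = 661, ⌊√D⌋ = 25
descent: ρ → (11,21,-5)  [lands on river]
river: ρ → (-5,19,15)
river: ρ → (15,11,-9)
river: ρ → (-9,25,1)
river: ρ → (1,25,-9)
river: ρ → (-9,11,15)
river: ρ → (15,19,-5)
river: ρ → (-5,21,11)
river: ρ → (11,23,-3)
river: ρ → (-3,25,3)
river: ρ → (3,23,-11)
river: ρ → (-11,21,5)
river: ρ → (5,19,-15)
river: ρ → (-15,11,9)
river: ρ → (9,25,-1)
river: ρ → (-1,25,9)
river: ρ → (9,11,-15)
river: ρ → (-15,19,5)
river: ρ → (5,21,-11)
river: ρ → (-11,23,3)
river: ρ → (3,25,-3)
river: ρ → (-3,23,11)
ρ-cycle length = 22 (tail of 1 descent step not counted)

22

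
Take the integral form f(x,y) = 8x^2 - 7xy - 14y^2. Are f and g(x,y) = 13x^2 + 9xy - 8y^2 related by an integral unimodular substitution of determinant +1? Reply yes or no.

D₁ = 497, D₂ = 497
river cycle of f (length 14): (-14, 7, 8), (8, 9, -13), (-13, 17, 4), (4, 15, -17), (-17, 19, 2), (2, 21, -7), (-7, 21, 2), (2, 19, -17), (-17, 15, 4), (4, 17, -13), … (4 more)
river cycle of g (length 14): (-8, 7, 14), (14, 21, -1), (-1, 21, 14), (14, 7, -8), (-8, 9, 13), (13, 17, -4), (-4, 15, 17), (17, 19, -2), (-2, 21, 7), (7, 21, -2), … (4 more)
cycles differ ⇒ inequivalent

no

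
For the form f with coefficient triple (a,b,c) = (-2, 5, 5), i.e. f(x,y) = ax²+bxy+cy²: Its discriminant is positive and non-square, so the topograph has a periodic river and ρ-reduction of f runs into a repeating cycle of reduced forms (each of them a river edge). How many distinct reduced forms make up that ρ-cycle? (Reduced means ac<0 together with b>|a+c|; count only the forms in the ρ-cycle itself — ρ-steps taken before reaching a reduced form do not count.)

D = 65, ⌊√D⌋ = 8
river: ρ → (5,5,-2)
river: ρ → (-2,7,2)
river: ρ → (2,5,-5)
river: ρ → (-5,5,2)
river: ρ → (2,7,-2)
river: ρ → (-2,5,5)
ρ-cycle length = 6 (tail of 0 descent steps not counted)

6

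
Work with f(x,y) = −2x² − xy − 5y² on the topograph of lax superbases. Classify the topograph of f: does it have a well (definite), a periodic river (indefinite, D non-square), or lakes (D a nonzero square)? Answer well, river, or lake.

D = b²−4ac = (-1)² − 4·(-2)·(-5) = -39
D < 0 ⇒ definite ⇒ every region one sign ⇒ single well

well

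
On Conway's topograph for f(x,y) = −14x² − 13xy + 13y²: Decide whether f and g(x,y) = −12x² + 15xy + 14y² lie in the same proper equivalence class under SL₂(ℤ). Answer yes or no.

D₁ = 897, D₂ = 897
river cycle of f (length 10): (13, 13, -14), (-14, 15, 12), (12, 9, -17), (-17, 25, 4), (4, 23, -23), (-23, 23, 4), (4, 25, -17), (-17, 9, 12), (12, 15, -14), (-14, 13, 13)
river cycle of g (length 10): (14, 13, -13), (-13, 13, 14), (14, 15, -12), (-12, 9, 17), (17, 25, -4), (-4, 23, 23), (23, 23, -4), (-4, 25, 17), (17, 9, -12), (-12, 15, 14)
cycles differ ⇒ inequivalent

no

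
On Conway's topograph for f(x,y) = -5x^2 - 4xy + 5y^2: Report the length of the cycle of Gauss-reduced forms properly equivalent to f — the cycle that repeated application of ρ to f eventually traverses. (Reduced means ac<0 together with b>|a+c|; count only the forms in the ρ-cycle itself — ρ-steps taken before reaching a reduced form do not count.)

D = 116, ⌊√D⌋ = 10
descent: ρ → (5,4,-5)  [lands on river]
river: ρ → (-5,6,4)
river: ρ → (4,10,-1)
river: ρ → (-1,10,4)
river: ρ → (4,6,-5)
river: ρ → (-5,4,5)
river: ρ → (5,6,-4)
river: ρ → (-4,10,1)
river: ρ → (1,10,-4)
river: ρ → (-4,6,5)
ρ-cycle length = 10 (tail of 1 descent step not counted)

10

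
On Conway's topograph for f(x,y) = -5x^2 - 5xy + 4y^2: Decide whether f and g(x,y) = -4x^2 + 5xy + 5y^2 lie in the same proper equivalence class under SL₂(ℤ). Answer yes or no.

D₁ = 105, D₂ = 105
river cycle of f (length 6): (4, 5, -5), (-5, 5, 4), (4, 3, -6), (-6, 9, 1), (1, 9, -6), (-6, 3, 4)
river cycle of g (length 6): (5, 5, -4), (-4, 3, 6), (6, 9, -1), (-1, 9, 6), (6, 3, -4), (-4, 5, 5)
cycles differ ⇒ inequivalent

no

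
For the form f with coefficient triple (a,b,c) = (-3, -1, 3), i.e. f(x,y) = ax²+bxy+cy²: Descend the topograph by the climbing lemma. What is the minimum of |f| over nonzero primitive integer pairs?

descent: ρ → (3,1,-3)  [lands on river]
river: ρ → (-3,5,1)
river: ρ → (1,5,-3)
river: ρ → (-3,1,3)
river: ρ → (3,5,-1)
river: ρ → (-1,5,3)
closes: descent 1, river 6
min |a| on river = 1

1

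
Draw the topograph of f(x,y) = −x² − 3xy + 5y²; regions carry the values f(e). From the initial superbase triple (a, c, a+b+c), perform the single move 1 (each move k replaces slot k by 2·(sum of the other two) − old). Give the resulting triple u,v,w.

start (-1,5,1) = (f(1,0),f(0,1),f(1,1))
replace slot 1: 2·(5+1) − (-1) = 13 → (13,5,1)

13,5,1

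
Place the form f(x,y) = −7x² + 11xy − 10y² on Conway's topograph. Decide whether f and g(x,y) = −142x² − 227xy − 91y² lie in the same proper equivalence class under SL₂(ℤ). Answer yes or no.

D₁ = -159, D₂ = -159
f is negative-definite; reduce −f:
−f: translate: b→3 (≡-11 mod 14), so (7,-11,10)→(7,3,6)
−f: flip: (7,3,6)→(6,-3,7)
−f: reduced (well bottom): (6,-3,7) with a≤c, −a<b≤a
flip sign back: reduced form of f is (-6,3,-7)
g is negative-definite; reduce −g:
−g: translate: b→-57 (≡227 mod 284), so (142,227,91)→(142,-57,6)
−g: flip: (142,-57,6)→(6,57,142)
−g: translate: b→-3 (≡57 mod 12), so (6,57,142)→(6,-3,7)
−g: reduced (well bottom): (6,-3,7) with a≤c, −a<b≤a
flip sign back: reduced form of g is (-6,3,-7)
reduced forms (-6, 3, -7) vs (-6, 3, -7) ⇒ equivalent

yes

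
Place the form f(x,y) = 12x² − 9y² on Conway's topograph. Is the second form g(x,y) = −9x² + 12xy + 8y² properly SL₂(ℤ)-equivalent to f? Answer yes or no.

D₁ = 432, D₂ = 432
river cycle of f (length 2): (-9, 18, 3), (3, 18, -9)
river cycle of g (length 8): (8, 20, -1), (-1, 20, 8), (8, 12, -9), (-9, 6, 11), (11, 16, -4), (-4, 16, 11), (11, 6, -9), (-9, 12, 8)
cycles differ ⇒ inequivalent

no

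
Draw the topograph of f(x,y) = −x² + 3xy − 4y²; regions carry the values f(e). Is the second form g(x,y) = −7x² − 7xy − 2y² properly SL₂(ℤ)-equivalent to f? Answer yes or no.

D₁ = -7, D₂ = -7
f is negative-definite; reduce −f:
−f: translate: b→1 (≡-3 mod 2), so (1,-3,4)→(1,1,2)
−f: reduced (well bottom): (1,1,2) with a≤c, −a<b≤a
flip sign back: reduced form of f is (-1,-1,-2)
g is negative-definite; reduce −g:
−g: flip: (7,7,2)→(2,-7,7)
−g: translate: b→1 (≡-7 mod 4), so (2,-7,7)→(2,1,1)
−g: flip: (2,1,1)→(1,-1,2)
−g: translate: b→1 (≡-1 mod 2), so (1,-1,2)→(1,1,2)
−g: reduced (well bottom): (1,1,2) with a≤c, −a<b≤a
flip sign back: reduced form of g is (-1,-1,-2)
reduced forms (-1, -1, -2) vs (-1, -1, -2) ⇒ equivalent

yes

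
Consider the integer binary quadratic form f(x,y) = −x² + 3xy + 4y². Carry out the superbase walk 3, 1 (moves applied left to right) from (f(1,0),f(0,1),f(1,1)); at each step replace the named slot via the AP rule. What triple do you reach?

start (-1,4,6) = (f(1,0),f(0,1),f(1,1))
replace slot 3: 2·((-1)+4) − 6 = 0 → (-1,4,0)
replace slot 1: 2·(4+0) − (-1) = 9 → (9,4,0)

9,4,0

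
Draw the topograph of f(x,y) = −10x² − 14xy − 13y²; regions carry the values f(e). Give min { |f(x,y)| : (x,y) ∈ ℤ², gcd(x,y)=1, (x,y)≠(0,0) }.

translate: b→-6 (≡14 mod 20), so (10,14,13)→(10,-6,9)
flip: (10,-6,9)→(9,6,10)
reduced (well bottom): (9,6,10) with a≤c, −a<b≤a
well minimum |f| = |-9| = 9 (negative-definite)

9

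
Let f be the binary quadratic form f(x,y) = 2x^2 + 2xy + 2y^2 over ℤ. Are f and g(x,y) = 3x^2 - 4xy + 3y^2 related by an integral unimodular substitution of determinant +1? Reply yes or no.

D₁ = -12, D₂ = -20
discriminants differ ⇒ not SL₂(ℤ)-equivalent

no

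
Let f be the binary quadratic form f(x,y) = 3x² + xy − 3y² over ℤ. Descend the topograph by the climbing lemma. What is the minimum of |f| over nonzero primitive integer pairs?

river: ρ → (-3,5,1)
river: ρ → (1,5,-3)
river: ρ → (-3,1,3)
river: ρ → (3,5,-1)
river: ρ → (-1,5,3)
river: ρ → (3,1,-3)
closes: descent 0, river 6
min |a| on river = 1

1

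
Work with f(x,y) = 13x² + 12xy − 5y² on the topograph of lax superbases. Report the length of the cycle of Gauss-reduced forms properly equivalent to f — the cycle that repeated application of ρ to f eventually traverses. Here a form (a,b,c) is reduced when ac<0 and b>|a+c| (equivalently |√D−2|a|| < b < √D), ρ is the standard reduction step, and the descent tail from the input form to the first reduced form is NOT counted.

D = 404, ⌊√D⌋ = 20
river: ρ → (-5,18,4)
river: ρ → (4,14,-13)
river: ρ → (-13,12,5)
river: ρ → (5,18,-4)
river: ρ → (-4,14,13)
river: ρ → (13,12,-5)
ρ-cycle length = 6 (tail of 0 descent steps not counted)

6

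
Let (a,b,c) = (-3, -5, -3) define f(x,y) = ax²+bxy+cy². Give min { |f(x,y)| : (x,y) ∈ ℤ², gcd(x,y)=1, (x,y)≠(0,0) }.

translate: b→-1 (≡5 mod 6), so (3,5,3)→(3,-1,1)
flip: (3,-1,1)→(1,1,3)
reduced (well bottom): (1,1,3) with a≤c, −a<b≤a
well minimum |f| = |-1| = 1 (negative-definite)

1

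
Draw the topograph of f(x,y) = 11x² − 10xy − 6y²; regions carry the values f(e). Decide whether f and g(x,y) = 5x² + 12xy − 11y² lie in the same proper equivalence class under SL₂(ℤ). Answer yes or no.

D₁ = 364, D₂ = 364
river cycle of f (length 8): (-6, 10, 11), (11, 12, -5), (-5, 18, 2), (2, 18, -5), (-5, 12, 11), (11, 10, -6), (-6, 14, 7), (7, 14, -6)
river cycle of g (length 8): (-11, 10, 6), (6, 14, -7), (-7, 14, 6), (6, 10, -11), (-11, 12, 5), (5, 18, -2), (-2, 18, 5), (5, 12, -11)
cycles differ ⇒ inequivalent

no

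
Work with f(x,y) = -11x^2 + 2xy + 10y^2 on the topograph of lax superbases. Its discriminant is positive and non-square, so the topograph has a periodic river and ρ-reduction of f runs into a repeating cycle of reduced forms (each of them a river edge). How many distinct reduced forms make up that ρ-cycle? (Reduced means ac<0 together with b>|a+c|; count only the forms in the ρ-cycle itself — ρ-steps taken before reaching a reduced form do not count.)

D = 444, ⌊√D⌋ = 21
river: ρ → (10,18,-3)
river: ρ → (-3,18,10)
river: ρ → (10,2,-11)
river: ρ → (-11,20,1)
river: ρ → (1,20,-11)
river: ρ → (-11,2,10)
ρ-cycle length = 6 (tail of 0 descent steps not counted)

6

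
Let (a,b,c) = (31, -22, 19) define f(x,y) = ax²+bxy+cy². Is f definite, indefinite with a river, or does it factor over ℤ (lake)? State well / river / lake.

D = b²−4ac = (-22)² − 4·31·19 = -1872
D < 0 ⇒ definite ⇒ every region one sign ⇒ single well

well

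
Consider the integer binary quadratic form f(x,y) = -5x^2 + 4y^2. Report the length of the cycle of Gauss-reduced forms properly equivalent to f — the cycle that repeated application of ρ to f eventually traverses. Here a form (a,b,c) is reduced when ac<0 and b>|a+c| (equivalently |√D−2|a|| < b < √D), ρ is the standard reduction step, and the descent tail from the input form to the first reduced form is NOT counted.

D = 80, ⌊√D⌋ = 8
descent: ρ → (4,8,-1)  [lands on river]
river: ρ → (-1,8,4)
ρ-cycle length = 2 (tail of 1 descent step not counted)

2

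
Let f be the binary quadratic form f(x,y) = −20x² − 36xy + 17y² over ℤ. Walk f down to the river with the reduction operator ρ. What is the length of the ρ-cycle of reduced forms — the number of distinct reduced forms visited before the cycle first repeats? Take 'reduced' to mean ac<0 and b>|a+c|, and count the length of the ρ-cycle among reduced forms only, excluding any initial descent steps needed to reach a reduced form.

D = 2656, ⌊√D⌋ = 51
descent: ρ → (17,36,-20)  [lands on river]
river: ρ → (-20,44,9)
river: ρ → (9,46,-15)
river: ρ → (-15,44,12)
river: ρ → (12,28,-39)
river: ρ → (-39,50,1)
river: ρ → (1,50,-39)
river: ρ → (-39,28,12)
river: ρ → (12,44,-15)
river: ρ → (-15,46,9)
river: ρ → (9,44,-20)
river: ρ → (-20,36,17)
river: ρ → (17,32,-24)
river: ρ → (-24,16,25)
river: ρ → (25,34,-15)
river: ρ → (-15,26,33)
river: ρ → (33,40,-8)
river: ρ → (-8,40,33)
river: ρ → (33,26,-15)
river: ρ → (-15,34,25)
river: ρ → (25,16,-24)
river: ρ → (-24,32,17)
ρ-cycle length = 22 (tail of 1 descent step not counted)

22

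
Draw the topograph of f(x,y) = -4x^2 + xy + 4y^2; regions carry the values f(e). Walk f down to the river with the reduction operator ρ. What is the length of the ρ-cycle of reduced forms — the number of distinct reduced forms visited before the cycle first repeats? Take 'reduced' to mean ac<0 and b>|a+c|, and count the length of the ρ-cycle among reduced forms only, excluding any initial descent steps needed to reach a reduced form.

D = 65, ⌊√D⌋ = 8
river: ρ → (4,7,-1)
river: ρ → (-1,7,4)
river: ρ → (4,1,-4)
river: ρ → (-4,7,1)
river: ρ → (1,7,-4)
river: ρ → (-4,1,4)
ρ-cycle length = 6 (tail of 0 descent steps not counted)

6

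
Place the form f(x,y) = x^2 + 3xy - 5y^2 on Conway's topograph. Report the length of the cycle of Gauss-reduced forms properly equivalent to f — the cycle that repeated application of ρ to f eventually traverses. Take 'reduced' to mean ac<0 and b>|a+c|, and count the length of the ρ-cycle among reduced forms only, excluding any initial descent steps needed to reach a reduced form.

D = 29, ⌊√D⌋ = 5
descent: ρ → (-5,-3,1)
descent: ρ → (1,5,-1)  [lands on river]
river: ρ → (-1,5,1)
ρ-cycle length = 2 (tail of 2 descent steps not counted)

2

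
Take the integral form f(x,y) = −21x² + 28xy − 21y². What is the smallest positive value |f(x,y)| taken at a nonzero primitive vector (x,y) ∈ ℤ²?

translate: b→14 (≡-28 mod 42), so (21,-28,21)→(21,14,14)
flip: (21,14,14)→(14,-14,21)
translate: b→14 (≡-14 mod 28), so (14,-14,21)→(14,14,21)
reduced (well bottom): (14,14,21) with a≤c, −a<b≤a
well minimum |f| = |-14| = 14 (negative-definite)

14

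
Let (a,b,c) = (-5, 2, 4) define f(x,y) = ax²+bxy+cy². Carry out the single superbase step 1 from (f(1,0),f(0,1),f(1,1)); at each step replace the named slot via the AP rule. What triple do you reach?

start (-5,4,1) = (f(1,0),f(0,1),f(1,1))
replace slot 1: 2·(4+1) − (-5) = 15 → (15,4,1)

15,4,1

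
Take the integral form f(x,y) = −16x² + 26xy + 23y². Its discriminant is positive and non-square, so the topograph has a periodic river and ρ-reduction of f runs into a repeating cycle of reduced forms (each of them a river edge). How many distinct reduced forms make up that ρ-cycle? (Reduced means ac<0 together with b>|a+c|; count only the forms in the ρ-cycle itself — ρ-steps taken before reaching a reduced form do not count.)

D = 2148, ⌊√D⌋ = 46
river: ρ → (23,20,-19)
river: ρ → (-19,18,24)
river: ρ → (24,30,-13)
river: ρ → (-13,22,32)
river: ρ → (32,42,-3)
river: ρ → (-3,42,32)
river: ρ → (32,22,-13)
river: ρ → (-13,30,24)
river: ρ → (24,18,-19)
river: ρ → (-19,20,23)
river: ρ → (23,26,-16)
river: ρ → (-16,38,11)
river: ρ → (11,28,-31)
river: ρ → (-31,34,8)
river: ρ → (8,46,-1)
river: ρ → (-1,46,8)
river: ρ → (8,34,-31)
river: ρ → (-31,28,11)
river: ρ → (11,38,-16)
river: ρ → (-16,26,23)
ρ-cycle length = 20 (tail of 0 descent steps not counted)

20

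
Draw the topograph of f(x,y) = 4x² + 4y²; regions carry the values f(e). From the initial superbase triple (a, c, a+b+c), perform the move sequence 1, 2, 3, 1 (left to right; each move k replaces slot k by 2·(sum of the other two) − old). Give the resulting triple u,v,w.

start (4,4,8) = (f(1,0),f(0,1),f(1,1))
replace slot 1: 2·(4+8) − 4 = 20 → (20,4,8)
replace slot 2: 2·(20+8) − 4 = 52 → (20,52,8)
replace slot 3: 2·(20+52) − 8 = 136 → (20,52,136)
replace slot 1: 2·(52+136) − 20 = 356 → (356,52,136)

356,52,136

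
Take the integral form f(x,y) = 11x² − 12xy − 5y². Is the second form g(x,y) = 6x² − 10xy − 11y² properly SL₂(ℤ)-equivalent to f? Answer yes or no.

D₁ = 364, D₂ = 364
river cycle of f (length 8): (-5, 12, 11), (11, 10, -6), (-6, 14, 7), (7, 14, -6), (-6, 10, 11), (11, 12, -5), (-5, 18, 2), (2, 18, -5)
river cycle of g (length 8): (-11, 10, 6), (6, 14, -7), (-7, 14, 6), (6, 10, -11), (-11, 12, 5), (5, 18, -2), (-2, 18, 5), (5, 12, -11)
cycles differ ⇒ inequivalent

no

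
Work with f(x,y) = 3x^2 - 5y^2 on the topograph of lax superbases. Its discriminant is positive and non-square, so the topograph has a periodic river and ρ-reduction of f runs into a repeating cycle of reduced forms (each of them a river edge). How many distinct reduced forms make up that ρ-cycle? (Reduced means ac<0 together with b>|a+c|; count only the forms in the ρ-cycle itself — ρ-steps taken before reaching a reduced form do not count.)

D = 60, ⌊√D⌋ = 7
descent: ρ → (-5,0,3)
descent: ρ → (3,6,-2)  [lands on river]
river: ρ → (-2,6,3)
ρ-cycle length = 2 (tail of 2 descent steps not counted)

2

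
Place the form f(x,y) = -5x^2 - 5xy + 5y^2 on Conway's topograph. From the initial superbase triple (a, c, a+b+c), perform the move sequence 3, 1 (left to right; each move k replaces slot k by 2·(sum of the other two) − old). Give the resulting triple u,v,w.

start (-5,5,-5) = (f(1,0),f(0,1),f(1,1))
replace slot 3: 2·((-5)+5) − (-5) = 5 → (-5,5,5)
replace slot 1: 2·(5+5) − (-5) = 25 → (25,5,5)

25,5,5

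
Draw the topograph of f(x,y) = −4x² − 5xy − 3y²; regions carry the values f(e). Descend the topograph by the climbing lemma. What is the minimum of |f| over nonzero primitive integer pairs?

translate: b→-3 (≡5 mod 8), so (4,5,3)→(4,-3,2)
flip: (4,-3,2)→(2,3,4)
translate: b→-1 (≡3 mod 4), so (2,3,4)→(2,-1,3)
reduced (well bottom): (2,-1,3) with a≤c, −a<b≤a
well minimum |f| = |-2| = 2 (negative-definite)

2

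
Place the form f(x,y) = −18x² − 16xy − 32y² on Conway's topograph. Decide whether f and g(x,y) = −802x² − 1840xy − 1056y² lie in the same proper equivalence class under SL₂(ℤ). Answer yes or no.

D₁ = -2048, D₂ = -2048
f is negative-definite; reduce −f:
−f: reduced (well bottom): (18,16,32) with a≤c, −a<b≤a
flip sign back: reduced form of f is (-18,-16,-32)
g is negative-definite; reduce −g:
−g: translate: b→236 (≡1840 mod 1604), so (802,1840,1056)→(802,236,18)
−g: flip: (802,236,18)→(18,-236,802)
−g: translate: b→16 (≡-236 mod 36), so (18,-236,802)→(18,16,32)
−g: reduced (well bottom): (18,16,32) with a≤c, −a<b≤a
flip sign back: reduced form of g is (-18,-16,-32)
reduced forms (-18, -16, -32) vs (-18, -16, -32) ⇒ equivalent

yes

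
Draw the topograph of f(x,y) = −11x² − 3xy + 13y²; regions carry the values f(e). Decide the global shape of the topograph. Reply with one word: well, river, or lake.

D = b²−4ac = (-3)² − 4·(-11)·13 = 581
D > 0 non-square ⇒ indefinite ⇒ periodic river

river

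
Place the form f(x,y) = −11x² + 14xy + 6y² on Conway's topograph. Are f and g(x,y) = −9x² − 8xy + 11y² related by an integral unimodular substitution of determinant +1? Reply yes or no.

D₁ = 460, D₂ = 460
river cycle of f (length 10): (6, 10, -15), (-15, 20, 1), (1, 20, -15), (-15, 10, 6), (6, 14, -11), (-11, 8, 9), (9, 10, -10), (-10, 10, 9), (9, 8, -11), (-11, 14, 6)
river cycle of g (length 10): (11, 8, -9), (-9, 10, 10), (10, 10, -9), (-9, 8, 11), (11, 14, -6), (-6, 10, 15), (15, 20, -1), (-1, 20, 15), (15, 10, -6), (-6, 14, 11)
cycles differ ⇒ inequivalent

no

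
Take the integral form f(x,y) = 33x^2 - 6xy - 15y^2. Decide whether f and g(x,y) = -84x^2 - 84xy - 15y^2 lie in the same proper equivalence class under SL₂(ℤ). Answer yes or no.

D₁ = 2016, D₂ = 2016
river cycle of f (length 4): (-15, 36, 12), (12, 36, -15), (-15, 24, 24), (24, 24, -15)
river cycle of g (length 4): (-15, 24, 24), (24, 24, -15), (-15, 36, 12), (12, 36, -15)
cycles coincide ⇒ equivalent

yes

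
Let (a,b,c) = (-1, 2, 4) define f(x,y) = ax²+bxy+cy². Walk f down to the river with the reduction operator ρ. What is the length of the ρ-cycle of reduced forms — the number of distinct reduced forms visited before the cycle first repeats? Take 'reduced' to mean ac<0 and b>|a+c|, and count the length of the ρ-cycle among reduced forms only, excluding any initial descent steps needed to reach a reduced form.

D = 20, ⌊√D⌋ = 4
descent: ρ → (4,-2,-1)
descent: ρ → (-1,4,1)  [lands on river]
river: ρ → (1,4,-1)
ρ-cycle length = 2 (tail of 2 descent steps not counted)

2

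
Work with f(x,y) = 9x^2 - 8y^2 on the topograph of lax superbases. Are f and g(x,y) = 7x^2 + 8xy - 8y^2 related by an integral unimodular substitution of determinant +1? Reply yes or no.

D₁ = 288, D₂ = 288
river cycle of f (length 2): (-8, 16, 1), (1, 16, -8)
river cycle of g (length 6): (-8, 8, 7), (7, 6, -9), (-9, 12, 4), (4, 12, -9), (-9, 6, 7), (7, 8, -8)
cycles differ ⇒ inequivalent

no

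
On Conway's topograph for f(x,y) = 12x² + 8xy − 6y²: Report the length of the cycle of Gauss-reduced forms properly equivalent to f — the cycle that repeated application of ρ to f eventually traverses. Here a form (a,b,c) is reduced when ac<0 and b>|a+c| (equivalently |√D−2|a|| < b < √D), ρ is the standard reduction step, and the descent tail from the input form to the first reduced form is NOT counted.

D = 352, ⌊√D⌋ = 18
river: ρ → (-6,16,4)
river: ρ → (4,16,-6)
river: ρ → (-6,8,12)
river: ρ → (12,16,-2)
river: ρ → (-2,16,12)
river: ρ → (12,8,-6)
ρ-cycle length = 6 (tail of 0 descent steps not counted)

6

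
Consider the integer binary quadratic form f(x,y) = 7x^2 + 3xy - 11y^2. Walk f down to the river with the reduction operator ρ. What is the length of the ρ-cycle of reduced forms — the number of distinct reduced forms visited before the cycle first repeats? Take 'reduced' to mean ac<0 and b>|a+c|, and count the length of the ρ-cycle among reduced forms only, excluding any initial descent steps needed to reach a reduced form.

D = 317, ⌊√D⌋ = 17
descent: ρ → (-11,-3,7)
descent: ρ → (7,17,-1)  [lands on river]
river: ρ → (-1,17,7)
river: ρ → (7,11,-7)
river: ρ → (-7,17,1)
river: ρ → (1,17,-7)
river: ρ → (-7,11,7)
ρ-cycle length = 6 (tail of 2 descent steps not counted)

6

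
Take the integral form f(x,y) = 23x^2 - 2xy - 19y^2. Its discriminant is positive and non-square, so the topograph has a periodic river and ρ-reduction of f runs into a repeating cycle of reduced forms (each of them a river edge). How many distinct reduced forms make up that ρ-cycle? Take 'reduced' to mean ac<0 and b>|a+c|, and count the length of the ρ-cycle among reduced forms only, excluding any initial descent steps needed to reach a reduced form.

D = 1752, ⌊√D⌋ = 41
descent: ρ → (-19,40,2)  [lands on river]
river: ρ → (2,40,-19)
river: ρ → (-19,36,6)
river: ρ → (6,36,-19)
ρ-cycle length = 4 (tail of 1 descent step not counted)

4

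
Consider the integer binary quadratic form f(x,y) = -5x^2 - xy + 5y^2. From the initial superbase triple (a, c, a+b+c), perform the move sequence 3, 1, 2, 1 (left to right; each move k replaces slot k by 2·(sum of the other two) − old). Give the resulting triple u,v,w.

start (-5,5,-1) = (f(1,0),f(0,1),f(1,1))
replace slot 3: 2·((-5)+5) − (-1) = 1 → (-5,5,1)
replace slot 1: 2·(5+1) − (-5) = 17 → (17,5,1)
replace slot 2: 2·(17+1) − 5 = 31 → (17,31,1)
replace slot 1: 2·(31+1) − 17 = 47 → (47,31,1)

47,31,1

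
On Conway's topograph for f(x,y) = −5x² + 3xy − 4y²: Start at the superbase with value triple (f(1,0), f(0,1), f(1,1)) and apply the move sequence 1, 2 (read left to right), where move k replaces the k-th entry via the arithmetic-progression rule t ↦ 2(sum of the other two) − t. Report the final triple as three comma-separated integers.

start (-5,-4,-6) = (f(1,0),f(0,1),f(1,1))
replace slot 1: 2·((-4)+(-6)) − (-5) = -15 → (-15,-4,-6)
replace slot 2: 2·((-15)+(-6)) − (-4) = -38 → (-15,-38,-6)

-15,-38,-6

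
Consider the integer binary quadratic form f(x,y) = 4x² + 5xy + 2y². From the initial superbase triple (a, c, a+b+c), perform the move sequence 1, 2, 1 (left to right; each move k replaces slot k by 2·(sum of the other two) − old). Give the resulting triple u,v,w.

start (4,2,11) = (f(1,0),f(0,1),f(1,1))
replace slot 1: 2·(2+11) − 4 = 22 → (22,2,11)
replace slot 2: 2·(22+11) − 2 = 64 → (22,64,11)
replace slot 1: 2·(64+11) − 22 = 128 → (128,64,11)

128,64,11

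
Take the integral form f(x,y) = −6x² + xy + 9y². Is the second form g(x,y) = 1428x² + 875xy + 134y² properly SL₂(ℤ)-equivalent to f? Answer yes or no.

D₁ = 217, D₂ = 217
river cycle of f (length 16): (-6, 13, 2), (2, 11, -12), (-12, 13, 1), (1, 13, -12), (-12, 11, 2), (2, 13, -6), (-6, 11, 4), (4, 13, -3), (-3, 11, 8), (8, 5, -6), … (6 more)
river cycle of g (length 16): (-6, 13, 2), (2, 11, -12), (-12, 13, 1), (1, 13, -12), (-12, 11, 2), (2, 13, -6), (-6, 11, 4), (4, 13, -3), (-3, 11, 8), (8, 5, -6), … (6 more)
cycles coincide ⇒ equivalent

yes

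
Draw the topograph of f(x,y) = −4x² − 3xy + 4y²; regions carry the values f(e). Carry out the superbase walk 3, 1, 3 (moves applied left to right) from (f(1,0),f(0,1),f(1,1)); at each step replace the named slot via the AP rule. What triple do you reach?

start (-4,4,-3) = (f(1,0),f(0,1),f(1,1))
replace slot 3: 2·((-4)+4) − (-3) = 3 → (-4,4,3)
replace slot 1: 2·(4+3) − (-4) = 18 → (18,4,3)
replace slot 3: 2·(18+4) − 3 = 41 → (18,4,41)

18,4,41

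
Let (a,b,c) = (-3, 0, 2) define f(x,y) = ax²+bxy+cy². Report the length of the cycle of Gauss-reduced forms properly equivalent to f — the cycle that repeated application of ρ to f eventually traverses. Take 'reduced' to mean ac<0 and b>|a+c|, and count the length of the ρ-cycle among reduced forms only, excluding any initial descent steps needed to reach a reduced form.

D = 24, ⌊√D⌋ = 4
descent: ρ → (2,4,-1)  [lands on river]
river: ρ → (-1,4,2)
ρ-cycle length = 2 (tail of 1 descent step not counted)

2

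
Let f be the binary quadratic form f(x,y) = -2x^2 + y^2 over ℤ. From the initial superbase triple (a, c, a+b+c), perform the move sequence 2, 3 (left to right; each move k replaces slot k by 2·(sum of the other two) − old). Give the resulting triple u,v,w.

start (-2,1,-1) = (f(1,0),f(0,1),f(1,1))
replace slot 2: 2·((-2)+(-1)) − 1 = -7 → (-2,-7,-1)
replace slot 3: 2·((-2)+(-7)) − (-1) = -17 → (-2,-7,-17)

-2,-7,-17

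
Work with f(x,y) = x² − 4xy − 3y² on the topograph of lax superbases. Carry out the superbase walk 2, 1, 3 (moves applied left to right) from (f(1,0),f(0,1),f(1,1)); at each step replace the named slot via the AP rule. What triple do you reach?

start (1,-3,-6) = (f(1,0),f(0,1),f(1,1))
replace slot 2: 2·(1+(-6)) − (-3) = -7 → (1,-7,-6)
replace slot 1: 2·((-7)+(-6)) − 1 = -27 → (-27,-7,-6)
replace slot 3: 2·((-27)+(-7)) − (-6) = -62 → (-27,-7,-62)

-27,-7,-62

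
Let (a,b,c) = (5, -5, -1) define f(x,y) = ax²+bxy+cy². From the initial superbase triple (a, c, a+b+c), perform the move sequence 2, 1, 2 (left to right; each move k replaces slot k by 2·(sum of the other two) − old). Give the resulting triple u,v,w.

start (5,-1,-1) = (f(1,0),f(0,1),f(1,1))
replace slot 2: 2·(5+(-1)) − (-1) = 9 → (5,9,-1)
replace slot 1: 2·(9+(-1)) − 5 = 11 → (11,9,-1)
replace slot 2: 2·(11+(-1)) − 9 = 11 → (11,11,-1)

11,11,-1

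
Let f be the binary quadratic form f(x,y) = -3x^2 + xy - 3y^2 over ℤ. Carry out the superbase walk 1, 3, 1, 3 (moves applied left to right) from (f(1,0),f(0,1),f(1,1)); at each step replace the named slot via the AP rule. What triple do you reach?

start (-3,-3,-5) = (f(1,0),f(0,1),f(1,1))
replace slot 1: 2·((-3)+(-5)) − (-3) = -13 → (-13,-3,-5)
replace slot 3: 2·((-13)+(-3)) − (-5) = -27 → (-13,-3,-27)
replace slot 1: 2·((-3)+(-27)) − (-13) = -47 → (-47,-3,-27)
replace slot 3: 2·((-47)+(-3)) − (-27) = -73 → (-47,-3,-73)

-47,-3,-73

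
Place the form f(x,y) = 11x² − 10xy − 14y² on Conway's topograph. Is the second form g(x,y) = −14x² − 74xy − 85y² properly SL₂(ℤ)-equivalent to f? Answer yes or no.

D₁ = 716, D₂ = 716
river cycle of f (length 14): (-14, 10, 11), (11, 12, -13), (-13, 14, 10), (10, 26, -1), (-1, 26, 10), (10, 14, -13), (-13, 12, 11), (11, 10, -14), (-14, 18, 7), (7, 24, -5), … (4 more)
river cycle of g (length 14): (-14, 10, 11), (11, 12, -13), (-13, 14, 10), (10, 26, -1), (-1, 26, 10), (10, 14, -13), (-13, 12, 11), (11, 10, -14), (-14, 18, 7), (7, 24, -5), … (4 more)
cycles coincide ⇒ equivalent

yes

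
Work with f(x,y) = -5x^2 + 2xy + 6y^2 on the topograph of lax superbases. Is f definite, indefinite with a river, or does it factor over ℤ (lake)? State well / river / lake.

D = b²−4ac = 2² − 4·(-5)·6 = 124
D > 0 non-square ⇒ indefinite ⇒ periodic river

river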